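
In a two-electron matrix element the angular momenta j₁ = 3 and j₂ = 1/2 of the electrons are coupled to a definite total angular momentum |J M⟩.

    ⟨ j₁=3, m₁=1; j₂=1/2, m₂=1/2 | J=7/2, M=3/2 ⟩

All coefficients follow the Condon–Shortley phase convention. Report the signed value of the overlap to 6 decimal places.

+0.845154

triangle: 0!*6!*1!/8! = 720/40320
(j±m)!: 4!*2!*1!*0!*5!*2! = 11520
prefactor² = (2J+1)*Δ*N² = 11520/7
  k=0: +1/(0!*0!*2!*1!*4!*0!) = 1/48
Σ = 1/48  ⇒  CG² = 11520/7*(1/48)² = 5/7
CG = +√(5/7) = +0.845154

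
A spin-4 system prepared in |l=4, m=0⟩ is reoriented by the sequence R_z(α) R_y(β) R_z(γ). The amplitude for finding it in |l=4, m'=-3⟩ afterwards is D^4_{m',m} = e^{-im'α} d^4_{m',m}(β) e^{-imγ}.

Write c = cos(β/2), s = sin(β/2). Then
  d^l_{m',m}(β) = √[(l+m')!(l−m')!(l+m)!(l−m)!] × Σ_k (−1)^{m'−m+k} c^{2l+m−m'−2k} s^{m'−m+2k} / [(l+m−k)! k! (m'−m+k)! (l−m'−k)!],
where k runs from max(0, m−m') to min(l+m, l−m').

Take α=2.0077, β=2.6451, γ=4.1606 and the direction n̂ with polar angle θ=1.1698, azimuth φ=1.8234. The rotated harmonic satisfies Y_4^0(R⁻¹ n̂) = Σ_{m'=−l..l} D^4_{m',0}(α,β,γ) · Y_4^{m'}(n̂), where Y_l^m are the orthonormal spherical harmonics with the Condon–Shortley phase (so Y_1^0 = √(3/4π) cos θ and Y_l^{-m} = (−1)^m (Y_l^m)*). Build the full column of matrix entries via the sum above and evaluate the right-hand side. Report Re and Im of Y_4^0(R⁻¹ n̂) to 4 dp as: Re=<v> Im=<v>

Need the full column D^4_{m',0} for m'=−4..4 at α=2.0077, β=2.6451, γ=4.1606.
cos(β/2)=0.245704, sin(β/2)=0.969345
d^4_{-4,0}: single k=4 term ⇒ +0.026922;  D = -0.004736+0.026503i
d^4_{-3,0}: k∈[3..4] ⇒ +0.009651 -0.150208 = -0.140558;  D = -0.135830+0.036146i
d^4_{-2,0}: k∈[2..4] ⇒ +0.001961 -0.081406 +0.475135 = +0.395690;  D = -0.253998-0.303407i
d^4_{-1,0}: k∈[1..4] ⇒ +0.000234 -0.021886 +0.340641 -0.883641 = -0.564652;  D = +0.238925-0.511612i
d^4_{0,0}: k∈[0..4] ⇒ +0.000013 -0.003308 +0.115842 -0.801338 +0.779518 = +0.090728;  D = +0.090728+0.000000i
d^4_{1,0}: k∈[0..3] ⇒ -0.000234 +0.021886 -0.340641 +0.883641 = +0.564652;  D = -0.238925-0.511612i
d^4_{2,0}: k∈[0..2] ⇒ +0.001961 -0.081406 +0.475135 = +0.395690;  D = -0.253998+0.303407i
d^4_{3,0}: k∈[0..1] ⇒ -0.009651 +0.150208 = +0.140558;  D = +0.135830+0.036146i
d^4_{4,0}: single k=0 term ⇒ +0.026922;  D = -0.004736-0.026503i
Y_4^{m'}(θ=1.1698,φ=1.8234) and Σ D·Y over m':
  (-0.0047+0.0265i)·(+0.1690-0.2693i)  (-0.1358+0.0361i)·(+0.2621+0.2769i)  (-0.2540-0.3034i)·(-0.0165+0.0091i)  (+0.2389-0.5116i)·(+0.0822+0.3183i)  (+0.0907+0.0000i)·(-0.0802+0.0000i)  (-0.2389-0.5116i)·(-0.0822+0.3183i)  (-0.2540+0.3034i)·(-0.0165-0.0091i)  (+0.1358+0.0361i)·(-0.2621+0.2769i)  (-0.0047-0.0265i)·(+0.1690+0.2693i)
Y_4^0(R⁻¹ n̂) = +0.293044+0.000000i

Re=0.2930 Im=0.0000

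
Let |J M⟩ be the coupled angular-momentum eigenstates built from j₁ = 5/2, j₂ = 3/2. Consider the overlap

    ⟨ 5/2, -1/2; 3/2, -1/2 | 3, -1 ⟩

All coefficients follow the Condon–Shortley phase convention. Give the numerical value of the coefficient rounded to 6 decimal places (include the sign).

triangle: 1!×4!×2!/8! = 48/40320
(j±m)!: 2!×3!×1!×2!×2!×4! = 1152
prefactor² = (2J+1)×Δ×N² = 48/5
  k=0: +1/(0!×1!×3!×1!×1!×1!) = 1/6
  k=1: −1/(1!×0!×2!×0!×2!×2!) = -1/8
Σ = 1/24  ⇒  CG² = 48/5×(1/24)² = 1/60
CG = +√(1/60) = +0.129099

+√(1/60) ≈ +0.129099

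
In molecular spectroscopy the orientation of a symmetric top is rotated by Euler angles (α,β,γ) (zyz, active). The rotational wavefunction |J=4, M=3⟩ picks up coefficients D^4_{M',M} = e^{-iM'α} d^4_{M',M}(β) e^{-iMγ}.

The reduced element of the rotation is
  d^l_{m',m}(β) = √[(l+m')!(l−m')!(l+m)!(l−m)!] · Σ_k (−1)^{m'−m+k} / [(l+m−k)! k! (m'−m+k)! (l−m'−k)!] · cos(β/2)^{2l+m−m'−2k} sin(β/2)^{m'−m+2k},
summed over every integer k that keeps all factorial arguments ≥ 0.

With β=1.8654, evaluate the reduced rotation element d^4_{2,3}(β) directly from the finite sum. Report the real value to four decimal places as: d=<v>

d=-0.3563

d^4_{2,3}(β=1.8654) via the finite sum:
With c≡cos(β/2)=0.595667 and s≡sin(β/2)=0.803231, N=[720·2·5040·1]^{1/2}=2693.993318
k∈{1,2} keeps every argument non-negative
  k=1: (−1)^0·2693.9933/(720)·0.5957^7·0.8032^1 = +0.079971
  k=2: (−1)^1·2693.9933/(240)·0.5957^5·0.8032^3 = -0.436241
d^4_{2,3}(1.8654) = +0.079971 -0.436241 = -0.356270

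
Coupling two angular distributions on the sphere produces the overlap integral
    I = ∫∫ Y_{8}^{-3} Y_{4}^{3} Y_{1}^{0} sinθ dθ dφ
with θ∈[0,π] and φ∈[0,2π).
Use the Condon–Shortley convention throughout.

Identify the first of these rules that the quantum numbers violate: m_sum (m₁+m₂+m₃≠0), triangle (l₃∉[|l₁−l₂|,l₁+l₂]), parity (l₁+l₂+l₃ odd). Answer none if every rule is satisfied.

triangle

m₁+m₂+m₃ = -3 + 3 + 0 = 0  ✓
triangle: need |l₁−l₂| ≤ l₃ ≤ l₁+l₂ = [4,12]; l₃=1 is outside  ✗
parity: l₁+l₂+l₃ = 13 is odd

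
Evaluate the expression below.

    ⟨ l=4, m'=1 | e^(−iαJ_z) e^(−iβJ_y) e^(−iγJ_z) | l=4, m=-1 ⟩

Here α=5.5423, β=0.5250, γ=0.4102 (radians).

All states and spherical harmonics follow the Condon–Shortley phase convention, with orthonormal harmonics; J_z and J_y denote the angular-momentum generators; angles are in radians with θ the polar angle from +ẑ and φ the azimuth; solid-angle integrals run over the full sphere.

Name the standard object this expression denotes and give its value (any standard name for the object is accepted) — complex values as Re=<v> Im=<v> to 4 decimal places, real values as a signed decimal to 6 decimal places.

This is a Wigner D-matrix element — the rotation-matrix element ⟨l m'| R(α,β,γ) |l m⟩ in the angular-momentum basis.
Split into d^4_{1,-1}(β=0.5250) × two z-phases.
c=cos(0.525000/2)=0.965744, s=sin(0.525000/2)=0.259496; N=√[120·6·6·120]=720.000000
Admissible k: 0..3 (factorial args all ≥0)
  k=0: (−1)^2·720.0000/(72)·0.9657^6·0.2595^2 = +0.546303
  k=1: (−1)^3·720.0000/(24)·0.9657^4·0.2595^4 = -0.118329
  k=2: (−1)^4·720.0000/(48)·0.9657^2·0.2595^6 = +0.004272
  k=3: (−1)^5·720.0000/(720)·0.9657^0·0.2595^8 = -0.000021
d^4_{1,-1}(0.5250) = +0.546303 -0.118329 +0.004272 -0.000021 = +0.432225
Phases: e^{-i·(1)·5.5423}=+0.737871+0.674941i, e^{-i·(-1)·0.4102}=+0.917041+0.398793i ⇒ D=+0.176130+0.394711i

Wigner D-matrix element, Re=0.1761 Im=0.3947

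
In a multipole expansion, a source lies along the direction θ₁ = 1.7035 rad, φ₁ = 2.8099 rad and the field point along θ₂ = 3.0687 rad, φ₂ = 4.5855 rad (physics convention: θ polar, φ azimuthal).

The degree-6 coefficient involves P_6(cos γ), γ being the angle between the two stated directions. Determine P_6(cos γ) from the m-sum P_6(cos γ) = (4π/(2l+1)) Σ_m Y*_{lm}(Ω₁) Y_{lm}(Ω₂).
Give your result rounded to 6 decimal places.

Addition theorem: P_6(cos γ) = (4π/13) Σ_m Y*_{lm}(Ω₁) Y_{lm}(Ω₂), m = −6…6:
  m=-6: Y*=(-0.186549, -0.418454)  Y=(-0.000000, -0.000000)  product (-0.000000, 0.000000)
  m=-5: Y*=(-0.018549, -0.211044)  Y=(0.000002, -0.000003)  product (-0.000001, -0.000000)
  m=-4: Y*=(-0.067186, 0.269836)  Y=(0.000087, 0.000048)  product (-0.000019, 0.000020)
  m=-3: Y*=(-0.128292, 0.197656)  Y=(-0.000740, 0.001850)  product (-0.000271, -0.000384)
  m=-2: Y*=(0.175224, -0.136946)  Y=(-0.026330, -0.006829)  product (-0.005549, 0.002409)
  m=-1: Y*=(0.229116, -0.078911)  Y=(0.029575, -0.231825)  product (-0.011518, -0.055449)
  m=+0: Y*=(-0.207049, -0.000000)  Y=(0.961137, 0.000000)  product (-0.199002, -0.000000)
  m=+1: Y*=(-0.229116, -0.078911)  Y=(-0.029575, -0.231825)  product (-0.011518, 0.055449)
  m=+2: Y*=(0.175224, 0.136946)  Y=(-0.026330, 0.006829)  product (-0.005549, -0.002409)
  m=+3: Y*=(0.128292, 0.197656)  Y=(0.000740, 0.001850)  product (-0.000271, 0.000384)
  m=+4: Y*=(-0.067186, -0.269836)  Y=(0.000087, -0.000048)  product (-0.000019, -0.000020)
  m=+5: Y*=(0.018549, -0.211044)  Y=(-0.000002, -0.000003)  product (-0.000001, 0.000000)
  m=+6: Y*=(-0.186549, 0.418454)  Y=(-0.000000, 0.000000)  product (-0.000000, -0.000000)
Σ over m = (-0.233716, 0.000000); ×(4π/13) → (-0.225920, 0.000000). Real part: -0.225920

-0.225920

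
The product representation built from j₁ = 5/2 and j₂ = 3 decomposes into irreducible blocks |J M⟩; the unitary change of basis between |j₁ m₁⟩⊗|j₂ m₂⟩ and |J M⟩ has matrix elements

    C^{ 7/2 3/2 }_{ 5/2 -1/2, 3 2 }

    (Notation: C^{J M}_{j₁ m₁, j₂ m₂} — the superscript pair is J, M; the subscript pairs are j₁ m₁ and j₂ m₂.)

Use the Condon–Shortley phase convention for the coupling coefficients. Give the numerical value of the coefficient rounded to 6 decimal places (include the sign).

√[8·2!3!4!/10! · 2!3!5!1!5!2!] = √(1536/7)
  +(−1)^1/∏(1,1,2,4,1,0)! = -1/48  (running -1/48)
  +(−1)^2/∏(2,0,1,3,2,1)! = 1/24  (running 1/48)
⟨..|..⟩ = √(1536/7)·(1/48) = +0.308607

+√(2/21) ≈ +0.308607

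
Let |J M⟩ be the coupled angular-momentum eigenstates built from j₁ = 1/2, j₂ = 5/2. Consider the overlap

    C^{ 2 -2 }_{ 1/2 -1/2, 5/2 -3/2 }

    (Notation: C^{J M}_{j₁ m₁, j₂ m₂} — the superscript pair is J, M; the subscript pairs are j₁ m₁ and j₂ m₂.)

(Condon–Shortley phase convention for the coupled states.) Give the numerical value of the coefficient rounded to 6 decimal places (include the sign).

-0.408248  (= −√(1/6))

triangle: 1!*0!*4!/6! = 24/720
(j±m)!: 0!*1!*1!*4!*0!*4! = 576
prefactor² = (2J+1)*Δ*N² = 96
  k=1: −1/(1!*0!*0!*0!*0!*4!) = -1/24
Σ = -1/24  ⇒  CG² = 96*(-1/24)² = 1/6
CG = −√(1/6) = -0.408248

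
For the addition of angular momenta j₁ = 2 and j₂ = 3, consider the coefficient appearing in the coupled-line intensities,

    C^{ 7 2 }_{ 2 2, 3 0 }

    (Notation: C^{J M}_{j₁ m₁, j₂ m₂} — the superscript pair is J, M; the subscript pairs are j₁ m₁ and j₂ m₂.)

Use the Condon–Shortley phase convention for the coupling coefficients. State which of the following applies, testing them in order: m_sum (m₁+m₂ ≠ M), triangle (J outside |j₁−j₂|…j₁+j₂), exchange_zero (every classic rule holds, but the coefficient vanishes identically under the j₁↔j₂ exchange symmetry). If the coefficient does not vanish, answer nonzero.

triangle

m-sum: m₁+m₂ = 2+0 = 2, M = 2  ✓
triangle: need |j₁−j₂| ≤ J ≤ j₁+j₂, i.e. J ∈ [1, 5]; J = 7 is outside ✗ ⇒ coefficient is 0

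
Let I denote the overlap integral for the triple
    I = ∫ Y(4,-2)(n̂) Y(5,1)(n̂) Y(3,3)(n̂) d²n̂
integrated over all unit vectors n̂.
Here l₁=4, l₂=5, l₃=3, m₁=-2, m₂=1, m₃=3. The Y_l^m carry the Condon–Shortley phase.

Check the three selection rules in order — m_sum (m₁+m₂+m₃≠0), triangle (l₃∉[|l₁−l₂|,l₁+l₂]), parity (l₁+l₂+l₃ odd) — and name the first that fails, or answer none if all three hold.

m_sum

m₁+m₂+m₃ = -2 + 1 + 3 = 2  ✗
triangle: |4−5|=1 ≤ l₃=3 ≤ 4+5=9
parity: l₁+l₂+l₃ = 12 is even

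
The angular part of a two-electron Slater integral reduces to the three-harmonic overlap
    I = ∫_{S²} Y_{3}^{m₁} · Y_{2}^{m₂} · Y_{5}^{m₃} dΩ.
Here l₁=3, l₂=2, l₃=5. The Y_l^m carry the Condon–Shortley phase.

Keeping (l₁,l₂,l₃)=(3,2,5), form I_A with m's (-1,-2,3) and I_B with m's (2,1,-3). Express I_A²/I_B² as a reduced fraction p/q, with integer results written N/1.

Shared (l₁,l₂,l₃)=(3,2,5): N and (l;000)² cancel in I_A²/I_B².
A: Δ = 0!·6!·4!/11! = 1/2310; Racah Σ t=0..0: t=0:+1/1152 = 1/1152; ⇒ 3j(3 2 5; -1 -2 3)² = 1/33, sgn +1
B: Δ = 0!·6!·4!/11! = 1/2310; Racah Σ t=0..0: t=0:+1/720 = 1/720; ⇒ 3j(3 2 5; 2 1 -3)² = 8/165, sgn +1
I_A²/I_B² = (1/33)/(8/165) = 5/8

5/8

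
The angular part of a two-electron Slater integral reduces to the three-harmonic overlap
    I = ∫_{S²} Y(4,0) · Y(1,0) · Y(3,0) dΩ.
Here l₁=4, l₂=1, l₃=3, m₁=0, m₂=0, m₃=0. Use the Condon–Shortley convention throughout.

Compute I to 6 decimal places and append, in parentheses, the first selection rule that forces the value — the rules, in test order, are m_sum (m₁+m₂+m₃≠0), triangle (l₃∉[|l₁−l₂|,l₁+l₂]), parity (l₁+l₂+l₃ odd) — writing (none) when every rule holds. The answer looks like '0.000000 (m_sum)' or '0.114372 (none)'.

0.246233 (none)

Checks pass: Σm=0; 8 even; l₃=3∈[3,5].
(2·4+1)(2·1+1)(2·3+1) = 189
Δ: 2! 6! 0! / 9! → 1/252
sum: t=1:−1/36 = -1/36
3j²(4 1 3; 0 0 0) = Δ·Π!·Σ² = 4/63  (sign +1)
(m-triple is (0,0,0) — same symbol as above.)
combine: 4πI² = 189·4/63·4/63 = 16/21
take √, sign +1: I = 0.24623252
No selection rule forces the value: the integral is nonzero (none).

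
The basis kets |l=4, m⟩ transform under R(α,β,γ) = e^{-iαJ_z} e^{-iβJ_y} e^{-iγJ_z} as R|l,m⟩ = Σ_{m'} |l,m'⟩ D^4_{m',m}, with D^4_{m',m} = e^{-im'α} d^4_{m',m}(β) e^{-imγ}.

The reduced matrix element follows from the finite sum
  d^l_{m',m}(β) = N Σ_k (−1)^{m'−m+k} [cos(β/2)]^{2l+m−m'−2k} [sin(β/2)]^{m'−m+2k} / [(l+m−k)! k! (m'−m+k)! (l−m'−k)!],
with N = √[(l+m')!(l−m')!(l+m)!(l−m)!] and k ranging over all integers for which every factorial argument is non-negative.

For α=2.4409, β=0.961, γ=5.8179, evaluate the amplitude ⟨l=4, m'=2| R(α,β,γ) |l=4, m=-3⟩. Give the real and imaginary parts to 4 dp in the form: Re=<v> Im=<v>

D^4_{2,-3}(2.4409,0.9610,5.8179) = e^{-i·2·2.4409}·d^4_{2,-3}(0.9610)·e^{-i·-3·5.8179}. Compute d first:
Half-angle: c=0.886764, s=0.462223. N=√(720·2·1·5040)=2693.993318
The bounds max(0,m−m')=0 and min(l+m,l−m')=1 give 2 terms
  k=0: (−1)^5·2693.9933/(240)·0.8868^3·0.4622^5 = -0.165145
  k=1: (−1)^6·2693.9933/(720)·0.8868^1·0.4622^7 = +0.014957
d^4_{2,-3}(0.9610) = -0.165145 +0.014957 = -0.150188
D = (+0.168602+0.985684i)·(-0.150188)·(+0.174049-0.984737i) = -0.150186-0.000830i

Re=-0.1502 Im=-0.0008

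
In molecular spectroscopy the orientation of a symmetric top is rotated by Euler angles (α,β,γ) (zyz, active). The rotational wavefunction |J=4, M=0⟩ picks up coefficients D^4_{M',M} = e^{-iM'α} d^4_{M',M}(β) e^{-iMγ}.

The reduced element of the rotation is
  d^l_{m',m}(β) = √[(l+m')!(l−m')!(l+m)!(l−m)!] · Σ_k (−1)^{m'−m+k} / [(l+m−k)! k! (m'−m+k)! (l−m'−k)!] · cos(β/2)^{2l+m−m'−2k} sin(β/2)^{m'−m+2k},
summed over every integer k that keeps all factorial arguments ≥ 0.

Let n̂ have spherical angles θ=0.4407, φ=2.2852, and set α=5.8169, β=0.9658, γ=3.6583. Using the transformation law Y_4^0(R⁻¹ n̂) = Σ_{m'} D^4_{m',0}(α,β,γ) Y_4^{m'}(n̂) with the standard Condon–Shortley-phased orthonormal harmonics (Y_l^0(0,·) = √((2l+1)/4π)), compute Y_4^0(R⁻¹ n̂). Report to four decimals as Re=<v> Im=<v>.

Re=0.2077 Im=0.0000

Need the full column D^4_{m',0} for m'=−4..4 at α=5.8169, β=0.9658, γ=3.6583.
cos(β/2)=0.885652, sin(β/2)=0.464350
d^4_{-4,0}: single k=4 term ⇒ +0.239321;  D = -0.069430-0.229029i
d^4_{-3,0}: k∈[3..4] ⇒ +0.645527 -0.177451 = +0.468076;  D = +0.080085-0.461174i
d^4_{-2,0}: k∈[2..4] ⇒ +0.987166 -0.723640 +0.074596 = +0.338122;  D = +0.201443-0.271564i
d^4_{-1,0}: k∈[1..4] ⇒ +0.887568 -1.463918 +0.402421 -0.018437 = -0.192366;  D = -0.171830+0.086482i
d^4_{0,0}: k∈[0..4] ⇒ +0.378534 -1.664902 +1.029758 -0.125810 +0.002162 = -0.380259;  D = -0.380259+0.000000i
d^4_{1,0}: k∈[0..3] ⇒ -0.887568 +1.463918 -0.402421 +0.018437 = +0.192366;  D = +0.171830+0.086482i
d^4_{2,0}: k∈[0..2] ⇒ +0.987166 -0.723640 +0.074596 = +0.338122;  D = +0.201443+0.271564i
d^4_{3,0}: k∈[0..1] ⇒ -0.645527 +0.177451 = -0.468076;  D = -0.080085-0.461174i
d^4_{4,0}: single k=0 term ⇒ +0.239321;  D = -0.069430+0.229029i
Y_4^{m'}(θ=0.4407,φ=2.2852) and Σ D·Y over m':
  (-0.0694-0.2290i)·(-0.0141-0.0041i)  (+0.0801-0.4612i)·(+0.0739-0.0476i)  (+0.2014-0.2716i)·(-0.0407+0.2848i)  (-0.1718+0.0865i)·(-0.3260-0.3759i)  (-0.3803+0.0000i)·(+0.1989+0.0000i)  (+0.1718+0.0865i)·(+0.3260-0.3759i)  (+0.2014+0.2716i)·(-0.0407-0.2848i)  (-0.0801-0.4612i)·(-0.0739-0.0476i)  (-0.0694+0.2290i)·(-0.0141+0.0041i)
Y_4^0(R⁻¹ n̂) = +0.207706+0.000000i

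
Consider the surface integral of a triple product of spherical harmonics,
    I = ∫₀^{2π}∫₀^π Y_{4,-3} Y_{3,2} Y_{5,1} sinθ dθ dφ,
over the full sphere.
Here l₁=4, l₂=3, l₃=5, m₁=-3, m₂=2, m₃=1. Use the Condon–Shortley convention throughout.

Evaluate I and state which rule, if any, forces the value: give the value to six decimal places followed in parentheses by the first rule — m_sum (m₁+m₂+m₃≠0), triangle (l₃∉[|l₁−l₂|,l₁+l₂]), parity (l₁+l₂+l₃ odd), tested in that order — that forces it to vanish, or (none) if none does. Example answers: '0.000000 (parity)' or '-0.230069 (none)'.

0.160929 (none)

Checks pass: Σm=0; 12 even; l₃=5∈[1,7].
(2·4+1)(2·3+1)(2·5+1) = 693
Δ: 2! 6! 4! / 13! → 1/180180
sum: t=0:+1/576 t=1:−1/144 t=2:+1/576 = -1/288
3j²(4 3 5; 0 0 0) = Δ·Π!·Σ² = 20/1001  (sign +1)
sum: t=1:−1/17280 t=2:+1/1440 = 11/17280
3j²(4 3 5; -3 2 1) = Δ·Π!·Σ² = 11/468  (sign +1)
combine: 4πI² = 693·20/1001·11/468 = 55/169
take √, sign +1: I = 0.16092854
No selection rule forces the value: the integral is nonzero (none).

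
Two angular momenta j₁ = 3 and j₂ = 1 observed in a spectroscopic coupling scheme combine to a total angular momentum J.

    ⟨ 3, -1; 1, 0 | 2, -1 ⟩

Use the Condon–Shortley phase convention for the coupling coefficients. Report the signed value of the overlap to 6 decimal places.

-0.617213  (= −√(8/21))

j₁+j₂−J=2  J+j₁−j₂=4  J−j₁+j₂=0  j₁+j₂+J+1=7
(j₁±m₁, j₂±m₂, J±M) = (2,4,1,1,1,3)
P² = 96/7
sum k=1..1:
  [1] −1/6 = -1/6
S = -1/6
C² = P²·S² = 8/21 ; C = -0.617213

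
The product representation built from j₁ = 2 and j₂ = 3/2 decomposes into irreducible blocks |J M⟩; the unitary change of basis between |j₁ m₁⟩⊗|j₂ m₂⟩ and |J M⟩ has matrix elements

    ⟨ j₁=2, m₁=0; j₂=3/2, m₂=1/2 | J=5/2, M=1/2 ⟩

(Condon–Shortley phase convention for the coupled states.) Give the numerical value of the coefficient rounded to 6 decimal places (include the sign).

-0.292770  (= −√(3/35))

√[6·1!3!2!/7! · 2!2!2!1!3!2!] = √(48/35)
  +(−1)^0/∏(0,1,2,2,1,0)! = 1/4  (running 1/4)
  +(−1)^1/∏(1,0,1,1,2,1)! = -1/2  (running -1/4)
⟨..|..⟩ = √(48/35)·(-1/4) = -0.292770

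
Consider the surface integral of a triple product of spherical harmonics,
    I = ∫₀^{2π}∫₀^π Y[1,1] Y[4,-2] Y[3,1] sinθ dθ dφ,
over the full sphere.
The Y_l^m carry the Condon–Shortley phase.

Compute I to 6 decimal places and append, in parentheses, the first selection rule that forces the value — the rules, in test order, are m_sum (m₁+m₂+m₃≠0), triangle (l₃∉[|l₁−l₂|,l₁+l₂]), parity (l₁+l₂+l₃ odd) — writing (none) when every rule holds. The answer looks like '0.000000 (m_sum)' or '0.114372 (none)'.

m-sum 0 ✓  L=8 even ✓  3≤3≤5 ✓
Π(2lᵢ+1) = 3×9×7 = 189
triangle coeff Δ(1,4,3) = 1/252
Σ_t [1,1]: t=1:−1/36 = -1/36
(3j)²=4/63 [(1 4 3; 0 0 0)], sign=+1
Σ_t [0,0]: t=0:+1/96 = 1/96
(3j)²=5/84 [(1 4 3; 1 -2 1)], sign=+1
⇒ 4πI² = 5/7
I = (+1)√(5/7/(4π)) = 0.23841361
No selection rule forces the value: the integral is nonzero (none).

0.238414 (none)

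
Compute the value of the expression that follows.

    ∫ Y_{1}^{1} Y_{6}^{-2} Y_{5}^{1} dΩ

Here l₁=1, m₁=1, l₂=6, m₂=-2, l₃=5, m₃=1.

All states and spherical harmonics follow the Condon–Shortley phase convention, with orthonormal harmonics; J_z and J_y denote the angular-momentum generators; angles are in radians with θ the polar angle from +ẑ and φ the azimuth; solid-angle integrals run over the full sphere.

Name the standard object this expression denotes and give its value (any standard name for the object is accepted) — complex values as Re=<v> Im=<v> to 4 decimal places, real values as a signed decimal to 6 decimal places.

This is a Gaunt coefficient — the integral of a triple product of spherical harmonics over the sphere.
m-sum 0 ✓  L=12 even ✓  5≤5≤7 ✓
Π(2lᵢ+1) = 3×13×11 = 429
triangle coeff Δ(1,6,5) = 1/858
Σ_t [1,1]: t=1:−1/14400 = -1/14400
(3j)²=6/143 [(1 6 5; 0 0 0)], sign=+1
Σ_t [0,0]: t=0:+1/34560 = 1/34560
(3j)²=14/429 [(1 6 5; 1 -2 1)], sign=+1
⇒ 4πI² = 84/143
I = (+1)√(84/143/(4π)) = 0.21620548

Gaunt coefficient, +0.216205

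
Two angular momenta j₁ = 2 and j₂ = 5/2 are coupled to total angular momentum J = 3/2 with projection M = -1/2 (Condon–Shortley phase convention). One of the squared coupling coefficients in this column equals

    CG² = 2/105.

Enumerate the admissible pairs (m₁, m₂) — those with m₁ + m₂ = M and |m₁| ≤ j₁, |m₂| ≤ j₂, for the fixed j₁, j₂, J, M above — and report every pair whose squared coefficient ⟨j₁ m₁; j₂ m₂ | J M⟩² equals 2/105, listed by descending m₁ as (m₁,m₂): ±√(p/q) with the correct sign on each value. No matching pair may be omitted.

Admissible pairs with m₁+m₂ = M = -1/2: (-2,3/2), (-1,1/2), (0,-1/2), (1,-3/2), (2,-5/2)
  (m₁,m₂)=(2,-5/2): CG² = 8/21, CG = +√(8/21)
  (m₁,m₂)=(1,-3/2): CG² = 2/105, CG = −√(2/105)   ← matches the target
  (m₁,m₂)=(0,-1/2): CG² = 2/35, CG = −√(2/35)
  (m₁,m₂)=(-1,1/2): CG² = 5/21, CG = +√(5/21)
  (m₁,m₂)=(-2,3/2): CG² = 32/105, CG = −√(32/105)
Pairs with CG² = 2/105: (1,-3/2): −√(2/105)

(1,-3/2): −√(2/105)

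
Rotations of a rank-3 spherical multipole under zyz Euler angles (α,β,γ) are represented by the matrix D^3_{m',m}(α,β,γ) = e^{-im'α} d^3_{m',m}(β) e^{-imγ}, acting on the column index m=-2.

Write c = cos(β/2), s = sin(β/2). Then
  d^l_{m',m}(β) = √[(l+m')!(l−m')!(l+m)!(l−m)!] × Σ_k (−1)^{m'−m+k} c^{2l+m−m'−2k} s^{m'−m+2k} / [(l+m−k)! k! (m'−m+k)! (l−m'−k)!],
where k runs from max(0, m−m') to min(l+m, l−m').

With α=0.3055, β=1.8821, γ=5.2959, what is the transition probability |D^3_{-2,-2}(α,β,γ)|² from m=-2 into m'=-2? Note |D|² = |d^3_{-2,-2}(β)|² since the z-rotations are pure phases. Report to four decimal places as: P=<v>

D^3_{-2,-2}(0.3055,1.8821,5.2959) = e^{-i·-2·0.3055}·d^3_{-2,-2}(1.8821)·e^{-i·-2·5.2959}. Compute d first:
Half-angle: c=0.588940, s=0.808177. N=√(1·120·1·120)=120.000000
k∈{0,1} keeps every argument non-negative
  k=0: (−1)^0·120.0000/(120)·0.5889^6·0.8082^0 = +0.041728
  k=1: (−1)^1·120.0000/(24)·0.5889^4·0.8082^2 = -0.392886
d^3_{-2,-2}(1.8821) = +0.041728 -0.392886 = -0.351158
|D^3_{-2,-2}|² = |d^3_{-2,-2}(β)|² = (-0.351158)² = 0.123312 (the z-rotation phases have unit modulus)

P=0.1233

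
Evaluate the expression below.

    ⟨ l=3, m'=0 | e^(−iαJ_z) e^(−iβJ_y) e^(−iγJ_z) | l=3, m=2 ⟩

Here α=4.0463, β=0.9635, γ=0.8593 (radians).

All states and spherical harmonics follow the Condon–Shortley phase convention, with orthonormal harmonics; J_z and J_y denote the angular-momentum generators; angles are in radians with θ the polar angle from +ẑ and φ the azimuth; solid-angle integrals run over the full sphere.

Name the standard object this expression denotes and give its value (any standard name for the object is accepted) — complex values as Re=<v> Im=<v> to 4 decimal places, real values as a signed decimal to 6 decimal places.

Wigner D-matrix element, Re=-0.0776 Im=-0.5212

This is a Wigner D-matrix element — the rotation-matrix element ⟨l m'| R(α,β,γ) |l m⟩ in the angular-momentum basis.
Split into d^3_{0,2}(β=0.9635) × two z-phases.
c=cos(0.963500/2)=0.886185, s=sin(0.963500/2)=0.463331; N=√[6·6·120·1]=65.726707
k∈{2,3} keeps every argument non-negative
  k=2: (−1)^0·65.7267/(12)·0.8862^4·0.4633^2 = +0.725172
  k=3: (−1)^1·65.7267/(12)·0.8862^2·0.4633^4 = -0.198232
d^3_{0,2}(0.9635) = +0.725172 -0.198232 = +0.526940
Phases: e^{-i·(0)·4.0463}=+1.000000+0.000000i, e^{-i·(2)·0.8593}=-0.147266-0.989097i ⇒ D=-0.077600-0.521195i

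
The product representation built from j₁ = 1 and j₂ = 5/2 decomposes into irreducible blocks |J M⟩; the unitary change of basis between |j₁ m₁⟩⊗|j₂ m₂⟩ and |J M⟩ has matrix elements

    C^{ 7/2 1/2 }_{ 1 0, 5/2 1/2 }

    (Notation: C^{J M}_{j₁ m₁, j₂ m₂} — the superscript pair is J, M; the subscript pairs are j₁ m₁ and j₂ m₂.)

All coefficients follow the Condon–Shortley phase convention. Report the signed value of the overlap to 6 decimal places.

+0.755929

j₁+j₂−J=0  J+j₁−j₂=2  J−j₁+j₂=5  j₁+j₂+J+1=8
(j₁±m₁, j₂±m₂, J±M) = (1,1,3,2,4,3)
P² = 576/7
sum k=0..0:
  [0] +1/12 = 1/12
S = 1/12
C² = P²·S² = 4/7 ; C = +0.755929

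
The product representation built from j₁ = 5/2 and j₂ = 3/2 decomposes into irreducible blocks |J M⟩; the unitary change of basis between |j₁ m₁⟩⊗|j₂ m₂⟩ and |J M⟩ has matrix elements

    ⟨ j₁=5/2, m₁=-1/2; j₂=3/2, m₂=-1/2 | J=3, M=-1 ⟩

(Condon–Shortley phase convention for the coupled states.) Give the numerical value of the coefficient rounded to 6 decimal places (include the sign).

+√(1/60) = +0.129099

√[7·1!4!2!/8! · 2!3!1!2!2!4!] = √(48/5)
  +(−1)^0/∏(0,1,3,1,1,1)! = 1/6  (running 1/6)
  +(−1)^1/∏(1,0,2,0,2,2)! = -1/8  (running 1/24)
⟨..|..⟩ = √(48/5)·(1/24) = +0.129099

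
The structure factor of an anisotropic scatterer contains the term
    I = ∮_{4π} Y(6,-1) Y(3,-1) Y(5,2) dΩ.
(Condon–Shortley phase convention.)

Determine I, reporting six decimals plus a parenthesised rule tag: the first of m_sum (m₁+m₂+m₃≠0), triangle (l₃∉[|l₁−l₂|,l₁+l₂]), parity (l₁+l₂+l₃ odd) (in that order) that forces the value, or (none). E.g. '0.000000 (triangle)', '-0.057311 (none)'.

0.080575 (none)

Rules hold: Σm=0, L=14 even, 3≤5≤9.
N = 13·7·11 = 1001
Δ = 4!·8!·2!/15! = 1/675675
Racah Σ t=1..3: t=1:−1/8640 t=2:+1/2304 t=3:−1/8640 = 7/34560
⇒ 3j(6 3 5; 0 0 0)² = 7/429, sgn -1
Racah Σ t=0..2: t=0:+1/241920 t=1:−1/8640 t=2:+1/5760 = 1/16128
⇒ 3j(6 3 5; -1 -1 2)² = 5/1001, sgn -1
4πI² = N·(3j₀)²·(3jₘ)² = 35/429
I = +1·√(0.0815851/4π) = 0.08057502
No selection rule forces the value: the integral is nonzero (none).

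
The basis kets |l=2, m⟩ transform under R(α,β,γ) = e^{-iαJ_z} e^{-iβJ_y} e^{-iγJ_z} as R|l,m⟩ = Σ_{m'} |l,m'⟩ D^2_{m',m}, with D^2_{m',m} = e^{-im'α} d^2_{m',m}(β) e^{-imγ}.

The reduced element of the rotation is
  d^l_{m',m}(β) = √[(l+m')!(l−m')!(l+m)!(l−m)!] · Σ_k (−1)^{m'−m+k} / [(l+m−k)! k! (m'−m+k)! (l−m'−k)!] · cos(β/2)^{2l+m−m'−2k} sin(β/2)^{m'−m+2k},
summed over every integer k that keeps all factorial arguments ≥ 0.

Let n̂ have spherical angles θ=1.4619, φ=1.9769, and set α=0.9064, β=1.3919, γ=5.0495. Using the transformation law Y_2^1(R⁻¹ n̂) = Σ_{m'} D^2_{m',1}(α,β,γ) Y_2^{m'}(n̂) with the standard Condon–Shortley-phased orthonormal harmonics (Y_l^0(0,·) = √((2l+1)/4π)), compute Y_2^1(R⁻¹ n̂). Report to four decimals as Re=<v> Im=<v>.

Need the full column D^2_{m',1} for m'=−2..2 at α=0.9064, β=1.3919, γ=5.0495.
cos(β/2)=0.767445, sin(β/2)=0.641115
d^2_{-2,1}: single k=3 term ⇒ +0.404468;  D = -0.402641+0.038410i
d^2_{-1,1}: k∈[2..3] ⇒ +0.726252 -0.168944 = +0.557308;  D = -0.300408+0.469412i
d^2_{0,1}: k∈[1..2] ⇒ +0.709828 -0.495371 = +0.214457;  D = +0.070934+0.202387i
d^2_{1,1}: k∈[0..1] ⇒ +0.346888 -0.726252 = -0.379364;  D = -0.359227-0.121956i
d^2_{2,1}: single k=0 term ⇒ -0.579572;  D = -0.485072+0.317190i
Y_2^{m'}(θ=1.4619,φ=1.9769) and Σ D·Y over m':
  (-0.4026+0.0384i)·(-0.2626+0.2770i)  (-0.3004+0.4694i)·(-0.0330-0.0767i)  (+0.0709+0.2024i)·(-0.3042+0.0000i)  (-0.3592-0.1220i)·(+0.0330-0.0767i)  (-0.4851+0.3172i)·(-0.2626-0.2770i)
Y_2^1(R⁻¹ n̂) = +0.313453-0.101025i

Re=0.3135 Im=-0.1010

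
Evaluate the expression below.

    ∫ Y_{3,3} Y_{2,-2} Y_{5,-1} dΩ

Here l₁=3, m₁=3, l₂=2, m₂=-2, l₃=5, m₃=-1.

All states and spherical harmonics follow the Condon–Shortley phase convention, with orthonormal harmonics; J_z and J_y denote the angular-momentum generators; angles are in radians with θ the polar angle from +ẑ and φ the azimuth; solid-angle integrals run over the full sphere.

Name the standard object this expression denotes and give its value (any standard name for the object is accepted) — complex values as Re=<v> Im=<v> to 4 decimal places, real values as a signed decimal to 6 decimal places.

Gaunt coefficient, -0.023961

This is a Gaunt coefficient — the integral of a triple product of spherical harmonics over the sphere.
Checks pass: Σm=0; 10 even; l₃=5∈[1,5].
(2·3+1)(2·2+1)(2·5+1) = 385
Δ: 0! 6! 4! / 11! → 1/2310
sum: t=0:+1/144 = 1/144
3j²(3 2 5; 0 0 0) = Δ·Π!·Σ² = 10/231  (sign -1)
sum: t=0:+1/17280 = 1/17280
3j²(3 2 5; 3 -2 -1) = Δ·Π!·Σ² = 1/2310  (sign +1)
combine: 4πI² = 385·10/231·1/2310 = 5/693
take √, sign -1: I = -0.02396147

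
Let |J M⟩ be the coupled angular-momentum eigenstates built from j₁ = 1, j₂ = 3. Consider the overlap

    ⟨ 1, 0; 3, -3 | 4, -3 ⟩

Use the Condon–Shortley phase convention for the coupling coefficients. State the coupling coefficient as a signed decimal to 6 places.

√[9·0!2!6!/9! · 1!1!0!6!1!7!] = √(129600)
  +(−1)^0/∏(0,0,1,0,1,6)! = 1/720  (running 1/720)
⟨..|..⟩ = √(129600)·(1/720) = +0.500000

+0.500000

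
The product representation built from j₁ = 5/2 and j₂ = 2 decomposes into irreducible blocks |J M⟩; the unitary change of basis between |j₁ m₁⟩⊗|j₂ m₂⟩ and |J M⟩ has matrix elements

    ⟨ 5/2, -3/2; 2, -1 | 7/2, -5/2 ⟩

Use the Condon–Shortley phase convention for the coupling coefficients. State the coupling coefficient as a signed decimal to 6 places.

√[8·1!4!3!/9! · 1!4!1!3!1!6!] = √(2304/7)
  +(−1)^0/∏(0,1,4,1,0,2)! = 1/48  (running 1/48)
  +(−1)^1/∏(1,0,3,0,1,3)! = -1/36  (running -1/144)
⟨..|..⟩ = √(2304/7)·(-1/144) = -0.125988

-0.125988  (= −√(1/63))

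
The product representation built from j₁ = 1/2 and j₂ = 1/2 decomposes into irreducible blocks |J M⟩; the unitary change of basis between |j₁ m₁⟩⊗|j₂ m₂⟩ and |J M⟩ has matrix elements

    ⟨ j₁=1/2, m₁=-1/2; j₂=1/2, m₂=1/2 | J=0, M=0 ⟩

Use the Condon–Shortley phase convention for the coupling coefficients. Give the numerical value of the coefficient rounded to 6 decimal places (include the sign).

√[1·1!0!0!/2! · 0!1!1!0!0!0!] = √(1/2)
  +(−1)^1/∏(1,0,0,0,0,0)! = -1  (running -1)
⟨..|..⟩ = √(1/2)·(-1) = -0.707107

-0.707107  (= −√(1/2))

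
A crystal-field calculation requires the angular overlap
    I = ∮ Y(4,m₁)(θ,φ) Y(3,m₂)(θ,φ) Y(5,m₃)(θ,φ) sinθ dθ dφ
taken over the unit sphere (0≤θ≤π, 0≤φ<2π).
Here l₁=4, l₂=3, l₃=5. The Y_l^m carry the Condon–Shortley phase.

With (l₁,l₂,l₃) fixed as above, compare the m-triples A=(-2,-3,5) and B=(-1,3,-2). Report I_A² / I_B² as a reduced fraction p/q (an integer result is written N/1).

Shared (l₁,l₂,l₃)=(4,3,5): N and (l;000)² cancel in I_A²/I_B².
A: Δ = 2!·6!·4!/13! = 1/180180; Racah Σ t=0..0: t=0:+1/34560 = 1/34560; ⇒ 3j(4 3 5; -2 -3 5)² = 5/286, sgn +1
B: Δ = 2!·6!·4!/13! = 1/180180; Racah Σ t=2..2: t=2:+1/1728 = 1/1728; ⇒ 3j(4 3 5; -1 3 -2)² = 25/858, sgn -1
I_A²/I_B² = (5/286)/(25/858) = 3/5

3/5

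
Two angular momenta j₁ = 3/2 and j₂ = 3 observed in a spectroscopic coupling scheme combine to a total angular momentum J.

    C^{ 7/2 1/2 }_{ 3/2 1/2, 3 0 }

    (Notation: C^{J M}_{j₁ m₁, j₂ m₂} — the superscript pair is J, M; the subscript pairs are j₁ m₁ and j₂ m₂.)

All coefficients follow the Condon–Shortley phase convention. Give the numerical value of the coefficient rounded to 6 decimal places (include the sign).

+0.308607

triangle: 1!*2!*5!/9! = 240/362880
(j±m)!: 2!*1!*3!*3!*4!*3! = 10368
prefactor² = (2J+1)*Δ*N² = 384/7
  k=0: +1/(0!*1!*1!*3!*1!*2!) = 1/12
  k=1: −1/(1!*0!*0!*2!*2!*3!) = -1/24
Σ = 1/24  ⇒  CG² = 384/7*(1/24)² = 2/21
CG = +√(2/21) = +0.308607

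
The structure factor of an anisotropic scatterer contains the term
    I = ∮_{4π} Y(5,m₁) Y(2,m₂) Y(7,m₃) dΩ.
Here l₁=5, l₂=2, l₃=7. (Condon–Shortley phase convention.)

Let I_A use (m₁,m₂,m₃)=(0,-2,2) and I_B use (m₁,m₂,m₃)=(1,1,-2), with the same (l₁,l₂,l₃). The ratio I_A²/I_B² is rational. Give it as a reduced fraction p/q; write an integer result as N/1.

3/10

Same 5,2,7: normalisation and zero-m 3j drop out of the ratio.
A: Δ: 0! 10! 4! / 15! → 1/15015; sum: t=0:+1/345600 = 1/345600; 3j²(5 2 7; 0 -2 2) = Δ·Π!·Σ² = 6/715  (sign -1)
B: Δ: 0! 10! 4! / 15! → 1/15015; sum: t=0:+1/103680 = 1/103680; 3j²(5 2 7; 1 1 -2) = Δ·Π!·Σ² = 4/143  (sign -1)
I_A²/I_B² = (6/715)/(4/143) = 3/10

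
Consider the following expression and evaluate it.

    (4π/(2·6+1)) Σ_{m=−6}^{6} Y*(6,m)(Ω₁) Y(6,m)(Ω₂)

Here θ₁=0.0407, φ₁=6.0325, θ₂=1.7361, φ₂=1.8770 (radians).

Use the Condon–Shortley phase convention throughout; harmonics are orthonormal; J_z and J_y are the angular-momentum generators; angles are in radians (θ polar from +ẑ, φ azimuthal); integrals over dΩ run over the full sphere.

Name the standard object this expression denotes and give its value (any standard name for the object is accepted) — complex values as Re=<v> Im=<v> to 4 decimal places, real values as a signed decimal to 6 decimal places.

This sum is the spherical-harmonic addition theorem: it equals the Legendre polynomial P_l(cos γ) of the angle γ between the two directions.
Term-by-term m-sum for l=6 (normalisation 4π/13 = 0.966644):
  m=-6: Y*=+0.000000-0.000000i  Y=+0.117134+0.429198i  product +0.000000-0.000000i
  m=-5: Y*=+0.000000-0.000000i  Y=+0.256903+0.010224i  product +0.000000-0.000000i
  m=-4: Y*=+0.000005-0.000008i  Y=-0.080416+0.223079i  product +0.000001+0.000002i
  m=-3: Y*=+0.000256-0.000239i  Y=+0.220906+0.168696i  product +0.000097-0.000010i
  m=-2: Y*=+0.007528-0.004126i  Y=-0.139187+0.097780i  product -0.000644+0.001310i
  m=-1: Y*=+0.128837-0.032992i  Y=+0.084897+0.268536i  product +0.019797+0.031797i
  m=+0: Y*=+0.999492-0.000000i  Y=-0.151501+0.000000i  product -0.151424+0.000000i
  m=+1: Y*=-0.128837-0.032992i  Y=-0.084897+0.268536i  product +0.019797-0.031797i
  m=+2: Y*=+0.007528+0.004126i  Y=-0.139187-0.097780i  product -0.000644-0.001310i
  m=+3: Y*=-0.000256-0.000239i  Y=-0.220906+0.168696i  product +0.000097+0.000010i
  m=+4: Y*=+0.000005+0.000008i  Y=-0.080416-0.223079i  product +0.000001-0.000002i
  m=+5: Y*=-0.000000-0.000000i  Y=-0.256903+0.010224i  product +0.000000+0.000000i
  m=+6: Y*=+0.000000+0.000000i  Y=+0.117134-0.429198i  product +0.000000+0.000000i
Σ over m = -0.112922+0.000000i; ×(4π/13) → -0.109155+0.000000i. Real part: -0.109155

Legendre polynomial (addition theorem), -0.109155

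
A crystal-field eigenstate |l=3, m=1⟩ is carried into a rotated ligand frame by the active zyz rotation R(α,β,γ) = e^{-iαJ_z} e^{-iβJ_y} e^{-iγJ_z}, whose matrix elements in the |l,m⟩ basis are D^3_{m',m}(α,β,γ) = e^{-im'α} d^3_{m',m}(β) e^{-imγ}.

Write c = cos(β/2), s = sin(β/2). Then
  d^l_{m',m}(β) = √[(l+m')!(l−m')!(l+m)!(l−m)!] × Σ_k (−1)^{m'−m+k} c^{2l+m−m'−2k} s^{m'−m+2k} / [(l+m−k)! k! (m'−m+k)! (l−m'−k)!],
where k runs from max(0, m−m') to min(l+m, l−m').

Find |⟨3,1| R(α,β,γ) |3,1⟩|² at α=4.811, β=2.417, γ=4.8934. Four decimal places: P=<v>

P=0.2189

First d^3_{1,1}(β=2.4170), then the phase factors e^{-i(1)α} and e^{-i(1)γ}:
c=cos(2.417000/2)=0.354422, s=sin(2.417000/2)=0.935085; N=√[24·2·24·2]=48.000000
k: max(0,(1)−(1))=0 … min(3+(1),3−(1))=2
  k=0: (−1)^0·48.0000/(48)·0.3544^6·0.9351^0 = +0.001982
  k=1: (−1)^1·48.0000/(6)·0.3544^4·0.9351^2 = -0.110377
  k=2: (−1)^2·48.0000/(8)·0.3544^2·0.9351^4 = +0.576234
d^3_{1,1}(2.4170) = +0.001982 -0.110377 +0.576234 = +0.467839
|D^3_{1,1}|² = |d^3_{1,1}(β)|² = (+0.467839)² = 0.218874 (the z-rotation phases have unit modulus)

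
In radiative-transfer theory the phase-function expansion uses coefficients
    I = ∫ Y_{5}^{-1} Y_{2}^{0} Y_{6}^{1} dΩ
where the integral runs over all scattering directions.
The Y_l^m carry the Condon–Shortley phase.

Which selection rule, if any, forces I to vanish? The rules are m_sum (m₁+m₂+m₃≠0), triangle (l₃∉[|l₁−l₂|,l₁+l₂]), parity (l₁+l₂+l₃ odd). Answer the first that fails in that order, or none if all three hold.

azimuthal sum: -1 + 0 + 1 = 0  ✓
3 ≤ 6 ≤ 7 (triangle on l)  ✓
L = 5 + 2 + 6 = 13 (odd)  ✗

parity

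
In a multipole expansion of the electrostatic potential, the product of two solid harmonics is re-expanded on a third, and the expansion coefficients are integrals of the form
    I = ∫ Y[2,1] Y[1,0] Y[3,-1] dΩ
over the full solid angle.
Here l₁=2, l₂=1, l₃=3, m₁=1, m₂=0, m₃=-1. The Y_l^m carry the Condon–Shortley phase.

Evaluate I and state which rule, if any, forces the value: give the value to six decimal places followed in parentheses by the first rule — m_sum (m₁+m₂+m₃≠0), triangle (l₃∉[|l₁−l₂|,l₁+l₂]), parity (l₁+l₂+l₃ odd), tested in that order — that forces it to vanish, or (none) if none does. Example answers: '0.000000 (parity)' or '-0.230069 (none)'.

-0.233597 (none)

Checks pass: Σm=0; 6 even; l₃=3∈[1,3].
(2·2+1)(2·1+1)(2·3+1) = 105
Δ: 0! 4! 2! / 7! → 1/105
sum: t=0:+1/4 = 1/4
3j²(2 1 3; 0 0 0) = Δ·Π!·Σ² = 3/35  (sign -1)
sum: t=0:+1/6 = 1/6
3j²(2 1 3; 1 0 -1) = Δ·Π!·Σ² = 8/105  (sign +1)
combine: 4πI² = 105·3/35·8/105 = 24/35
take √, sign -1: I = -0.23359668
No selection rule forces the value: the integral is nonzero (none).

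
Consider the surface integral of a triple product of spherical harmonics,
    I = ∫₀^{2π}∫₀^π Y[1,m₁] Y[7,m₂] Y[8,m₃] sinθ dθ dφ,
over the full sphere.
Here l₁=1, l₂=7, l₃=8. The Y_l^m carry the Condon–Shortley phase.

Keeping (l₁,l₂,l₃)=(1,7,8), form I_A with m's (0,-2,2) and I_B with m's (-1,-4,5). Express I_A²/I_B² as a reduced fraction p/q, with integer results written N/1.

10/13

Shared (l₁,l₂,l₃)=(1,7,8): N and (l;000)² cancel in I_A²/I_B².
A: Δ = 0!·2!·14!/17! = 1/2040; Racah Σ t=0..0: t=0:+1/43545600 = 1/43545600; ⇒ 3j(1 7 8; 0 -2 2)² = 1/34, sgn +1
B: Δ = 0!·2!·14!/17! = 1/2040; Racah Σ t=0..0: t=0:+1/479001600 = 1/479001600; ⇒ 3j(1 7 8; -1 -4 5)² = 13/340, sgn -1
I_A²/I_B² = (1/34)/(13/340) = 10/13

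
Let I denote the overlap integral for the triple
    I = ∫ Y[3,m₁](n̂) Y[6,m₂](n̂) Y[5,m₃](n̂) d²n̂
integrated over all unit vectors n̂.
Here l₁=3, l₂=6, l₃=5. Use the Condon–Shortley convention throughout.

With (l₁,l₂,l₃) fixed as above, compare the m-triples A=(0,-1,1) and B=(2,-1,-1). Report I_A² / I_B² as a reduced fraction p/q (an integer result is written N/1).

Shared (l₁,l₂,l₃)=(3,6,5): N and (l;000)² cancel in I_A²/I_B².
A: Δ = 4!·2!·8!/15! = 1/675675; Racah Σ t=1..3: t=1:−1/6912 t=2:+1/2880 t=3:−1/17280 = 1/6912; ⇒ 3j(3 6 5; 0 -1 1)² = 5/429, sgn +1
B: Δ = 4!·2!·8!/15! = 1/675675; Racah Σ t=0..1: t=0:+1/17280 t=1:−1/6912 = -1/11520; ⇒ 3j(3 6 5; 2 -1 -1)² = 2/143, sgn -1
I_A²/I_B² = (5/429)/(2/143) = 5/6

5/6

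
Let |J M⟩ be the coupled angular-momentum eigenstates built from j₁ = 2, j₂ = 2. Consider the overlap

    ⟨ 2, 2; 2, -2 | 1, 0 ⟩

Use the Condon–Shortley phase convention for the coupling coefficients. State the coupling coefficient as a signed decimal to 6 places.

j₁+j₂−J=3  J+j₁−j₂=1  J−j₁+j₂=1  j₁+j₂+J+1=6
(j₁±m₁, j₂±m₂, J±M) = (4,0,0,4,1,1)
P² = 72/5
sum k=0..0:
  [0] +1/6 = 1/6
S = 1/6
C² = P²·S² = 2/5 ; C = +0.632456

+√(2/5) = +0.632456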